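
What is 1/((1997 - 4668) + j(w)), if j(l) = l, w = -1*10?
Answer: -1/2681 ≈ -0.00037300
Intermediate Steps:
w = -10
1/((1997 - 4668) + j(w)) = 1/((1997 - 4668) - 10) = 1/(-2671 - 10) = 1/(-2681) = -1/2681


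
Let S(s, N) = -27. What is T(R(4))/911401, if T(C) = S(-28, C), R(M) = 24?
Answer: -27/911401 ≈ -2.9625e-5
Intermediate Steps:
T(C) = -27
T(R(4))/911401 = -27/911401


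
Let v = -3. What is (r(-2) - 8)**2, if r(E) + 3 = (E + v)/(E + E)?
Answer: 1521/16 ≈ 95.063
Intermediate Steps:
r(E) = -3 + (-3 + E)/(2*E) (r(E) = -3 + (E - 3)/(E + E) = -3 + (-3 + E)/((2*E)) = -3 + (-3 + E)*(1/(2*E)) = -3 + (-3 + E)/(2*E))
(r(-2) - 8)**2 = ((1/2)*(-3 - 5*(-2))/(-2) - 8)**2 = ((1/2)*(-1/2)*(-3 + 10) - 8)**2 = ((1/2)*(-1/2)*7 - 8)**2 = (-7/4 - 8)**2 = (-39/4)**2 = 1521/16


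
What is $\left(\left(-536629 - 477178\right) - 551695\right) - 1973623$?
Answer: $-3539125$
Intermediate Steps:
$\left(\left(-536629 - 477178\right) - 551695\right) - 1973623 = \left(-1013807 - 551695\right) - 1973623 = -1565502 - 1973623 = -3539125$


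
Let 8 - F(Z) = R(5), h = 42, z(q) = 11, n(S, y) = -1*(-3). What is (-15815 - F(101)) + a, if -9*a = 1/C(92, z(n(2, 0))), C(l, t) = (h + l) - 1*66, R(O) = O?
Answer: -9680617/612 ≈ -15818.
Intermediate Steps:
n(S, y) = 3
F(Z) = 3 (F(Z) = 8 - 1*5 = 8 - 5 = 3)
C(l, t) = -24 + l (C(l, t) = (42 + l) - 1*66 = (42 + l) - 66 = -24 + l)
a = -1/612 (a = -1/(9*(-24 + 92)) = -⅑/68 = -⅑*1/68 = -1/612 ≈ -0.0016340)
(-15815 - F(101)) + a = (-15815 - 1*3) - 1/612 = (-15815 - 3) - 1/612 = -15818 - 1/612 = -9680617/612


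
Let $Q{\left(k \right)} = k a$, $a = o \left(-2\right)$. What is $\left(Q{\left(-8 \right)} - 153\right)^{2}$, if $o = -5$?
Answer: $54289$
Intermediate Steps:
$a = 10$ ($a = \left(-5\right) \left(-2\right) = 10$)
$Q{\left(k \right)} = 10 k$ ($Q{\left(k \right)} = k 10 = 10 k$)
$\left(Q{\left(-8 \right)} - 153\right)^{2} = \left(10 \left(-8\right) - 153\right)^{2} = \left(-80 - 153\right)^{2} = \left(-233\right)^{2} = 54289$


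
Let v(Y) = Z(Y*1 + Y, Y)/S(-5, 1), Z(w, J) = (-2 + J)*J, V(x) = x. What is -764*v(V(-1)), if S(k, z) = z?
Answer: -2292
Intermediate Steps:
Z(w, J) = J*(-2 + J)
v(Y) = Y*(-2 + Y) (v(Y) = (Y*(-2 + Y))/1 = (Y*(-2 + Y))*1 = Y*(-2 + Y))
-764*v(V(-1)) = -(-764)*(-2 - 1) = -(-764)*(-3) = -764*3 = -2292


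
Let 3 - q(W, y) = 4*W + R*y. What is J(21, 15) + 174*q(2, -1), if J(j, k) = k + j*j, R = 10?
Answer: 1326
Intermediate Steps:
J(j, k) = k + j**2
q(W, y) = 3 - 10*y - 4*W (q(W, y) = 3 - (4*W + 10*y) = 3 + (-10*y - 4*W) = 3 - 10*y - 4*W)
J(21, 15) + 174*q(2, -1) = (15 + 21**2) + 174*(3 - 10*(-1) - 4*2) = (15 + 441) + 174*(3 + 10 - 8) = 456 + 174*5 = 456 + 870 = 1326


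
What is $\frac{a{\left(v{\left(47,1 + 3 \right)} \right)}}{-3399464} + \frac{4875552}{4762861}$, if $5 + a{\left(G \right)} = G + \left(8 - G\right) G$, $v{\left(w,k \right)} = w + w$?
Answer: $\frac{16612342577823}{16191174506504} \approx 1.026$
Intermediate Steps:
$v{\left(w,k \right)} = 2 w$
$a{\left(G \right)} = -5 + G + G \left(8 - G\right)$ ($a{\left(G \right)} = -5 + \left(G + \left(8 - G\right) G\right) = -5 + \left(G + G \left(8 - G\right)\right) = -5 + G + G \left(8 - G\right)$)
$\frac{a{\left(v{\left(47,1 + 3 \right)} \right)}}{-3399464} + \frac{4875552}{4762861} = \frac{-5 - \left(2 \cdot 47\right)^{2} + 9 \cdot 2 \cdot 47}{-3399464} + \frac{4875552}{4762861} = \left(-5 - 94^{2} + 9 \cdot 94\right) \left(- \frac{1}{3399464}\right) + 4875552 \cdot \frac{1}{4762861} = \left(-5 - 8836 + 846\right) \left(- \frac{1}{3399464}\right) + \frac{4875552}{4762861} = \left(-7995\right) \left(- \frac{1}{3399464}\right) + \frac{4875552}{4762861} = \frac{7995}{3399464} + \frac{4875552}{4762861} = \frac{16612342577823}{16191174506504}$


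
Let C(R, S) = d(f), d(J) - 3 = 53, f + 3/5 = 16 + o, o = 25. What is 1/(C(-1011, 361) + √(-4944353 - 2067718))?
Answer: 56/7015207 - 33*I*√6439/7015207 ≈ 7.9827e-6 - 0.00037747*I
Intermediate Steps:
f = 202/5 (f = -⅗ + (16 + 25) = -⅗ + 41 = 202/5 ≈ 40.400)
d(J) = 56 (d(J) = 3 + 53 = 56)
C(R, S) = 56
1/(C(-1011, 361) + √(-4944353 - 2067718)) = 1/(56 + √(-4944353 - 2067718)) = 1/(56 + √(-7012071)) = 1/(56 + 33*I*√6439)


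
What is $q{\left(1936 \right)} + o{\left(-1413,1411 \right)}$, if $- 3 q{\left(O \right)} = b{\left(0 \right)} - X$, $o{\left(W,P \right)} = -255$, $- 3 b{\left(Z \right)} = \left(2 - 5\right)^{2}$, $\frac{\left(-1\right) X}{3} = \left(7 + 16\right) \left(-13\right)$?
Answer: $45$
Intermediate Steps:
$X = 897$ ($X = - 3 \left(7 + 16\right) \left(-13\right) = - 3 \cdot 23 \left(-13\right) = \left(-3\right) \left(-299\right) = 897$)
$b{\left(Z \right)} = -3$ ($b{\left(Z \right)} = - \frac{\left(2 - 5\right)^{2}}{3} = - \frac{\left(-3\right)^{2}}{3} = \left(- \frac{1}{3}\right) 9 = -3$)
$q{\left(O \right)} = 300$ ($q{\left(O \right)} = - \frac{-3 - 897}{3} = \left(- \frac{1}{3}\right) \left(-900\right) = 300$)
$q{\left(1936 \right)} + o{\left(-1413,1411 \right)} = 300 - 255 = 45$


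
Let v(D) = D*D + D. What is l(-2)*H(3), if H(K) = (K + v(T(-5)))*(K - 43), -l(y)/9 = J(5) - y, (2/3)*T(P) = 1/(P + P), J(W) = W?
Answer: 72387/10 ≈ 7238.7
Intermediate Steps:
T(P) = 3/(4*P) (T(P) = 3/(2*(P + P)) = 3/(2*((2*P))) = 3*(1/(2*P))/2 = 3/(4*P))
v(D) = D + D² (v(D) = D² + D = D + D²)
l(y) = -45 + 9*y (l(y) = -9*(5 - y) = -45 + 9*y)
H(K) = (-43 + K)*(-51/400 + K) (H(K) = (K + ((¾)/(-5))*(1 + (¾)/(-5)))*(K - 43) = (K + ((¾)*(-⅕))*(1 + (¾)*(-⅕)))*(-43 + K) = (K - 3*(1 - 3/20)/20)*(-43 + K) = (K - 3/20*17/20)*(-43 + K) = (K - 51/400)*(-43 + K) = (-51/400 + K)*(-43 + K) = (-43 + K)*(-51/400 + K))
l(-2)*H(3) = (-45 + 9*(-2))*(2193/400 + 3² - 17251/400*3) = (-45 - 18)*(2193/400 + 9 - 51753/400) = -63*(-1149/10) = 72387/10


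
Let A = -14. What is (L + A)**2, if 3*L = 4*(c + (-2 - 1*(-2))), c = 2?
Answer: 1156/9 ≈ 128.44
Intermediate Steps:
L = 8/3 (L = (4*(2 + (-2 - 1*(-2))))/3 = (4*(2 + (-2 + 2)))/3 = (4*(2 + 0))/3 = (4*2)/3 = (1/3)*8 = 8/3 ≈ 2.6667)
(L + A)**2 = (8/3 - 14)**2 = (-34/3)**2 = 1156/9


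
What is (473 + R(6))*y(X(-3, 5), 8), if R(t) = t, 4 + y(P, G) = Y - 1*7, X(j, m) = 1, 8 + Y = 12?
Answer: -3353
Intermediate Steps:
Y = 4 (Y = -8 + 12 = 4)
y(P, G) = -7 (y(P, G) = -4 + (4 - 1*7) = -4 + (4 - 7) = -4 - 3 = -7)
(473 + R(6))*y(X(-3, 5), 8) = (473 + 6)*(-7) = 479*(-7) = -3353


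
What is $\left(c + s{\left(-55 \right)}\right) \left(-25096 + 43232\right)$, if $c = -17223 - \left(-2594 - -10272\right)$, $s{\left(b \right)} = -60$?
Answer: $-452692696$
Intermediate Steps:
$c = -24901$ ($c = -17223 - \left(-2594 + 10272\right) = -17223 - 7678 = -24901$)
$\left(c + s{\left(-55 \right)}\right) \left(-25096 + 43232\right) = \left(-24901 - 60\right) \left(-25096 + 43232\right) = \left(-24961\right) 18136 = -452692696$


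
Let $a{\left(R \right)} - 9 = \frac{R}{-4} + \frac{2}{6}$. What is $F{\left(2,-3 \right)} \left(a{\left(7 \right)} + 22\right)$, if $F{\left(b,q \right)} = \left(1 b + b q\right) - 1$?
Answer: $- \frac{1775}{12} \approx -147.92$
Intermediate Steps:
$F{\left(b,q \right)} = -1 + b + b q$ ($F{\left(b,q \right)} = \left(b + b q\right) - 1 = -1 + b + b q$)
$a{\left(R \right)} = \frac{28}{3} - \frac{R}{4}$ ($a{\left(R \right)} = 9 + \left(\frac{R}{-4} + \frac{2}{6}\right) = 9 + \left(R \left(- \frac{1}{4}\right) + 2 \cdot \frac{1}{6}\right) = 9 - \left(- \frac{1}{3} + \frac{R}{4}\right) = \frac{28}{3} - \frac{R}{4}$)
$F{\left(2,-3 \right)} \left(a{\left(7 \right)} + 22\right) = \left(-1 + 2 + 2 \left(-3\right)\right) \left(\left(\frac{28}{3} - \frac{7}{4}\right) + 22\right) = \left(-1 + 2 - 6\right) \left(\left(\frac{28}{3} - \frac{7}{4}\right) + 22\right) = - 5 \left(\frac{91}{12} + 22\right) = \left(-5\right) \frac{355}{12} = - \frac{1775}{12}$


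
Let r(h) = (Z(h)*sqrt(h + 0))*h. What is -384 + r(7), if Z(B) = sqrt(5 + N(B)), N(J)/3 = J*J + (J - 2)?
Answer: -384 + 7*sqrt(1169) ≈ -144.67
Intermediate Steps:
N(J) = -6 + 3*J + 3*J**2 (N(J) = 3*(J*J + (J - 2)) = 3*(J**2 + (-2 + J)) = 3*(-2 + J + J**2) = -6 + 3*J + 3*J**2)
Z(B) = sqrt(-1 + 3*B + 3*B**2) (Z(B) = sqrt(5 + (-6 + 3*B + 3*B**2)) = sqrt(-1 + 3*B + 3*B**2))
r(h) = h**(3/2)*sqrt(-1 + 3*h + 3*h**2) (r(h) = (sqrt(-1 + 3*h + 3*h**2)*sqrt(h + 0))*h = (sqrt(-1 + 3*h + 3*h**2)*sqrt(h))*h = (sqrt(h)*sqrt(-1 + 3*h + 3*h**2))*h = h**(3/2)*sqrt(-1 + 3*h + 3*h**2))
-384 + r(7) = -384 + 7**(3/2)*sqrt(-1 + 3*7 + 3*7**2) = -384 + (7*sqrt(7))*sqrt(-1 + 21 + 3*49) = -384 + (7*sqrt(7))*sqrt(-1 + 21 + 147) = -384 + (7*sqrt(7))*sqrt(167) = -384 + 7*sqrt(1169)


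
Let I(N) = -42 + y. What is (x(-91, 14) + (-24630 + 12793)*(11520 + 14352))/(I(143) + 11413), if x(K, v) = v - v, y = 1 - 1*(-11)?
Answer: -306246864/11383 ≈ -26904.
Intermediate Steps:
y = 12 (y = 1 + 11 = 12)
I(N) = -30 (I(N) = -42 + 12 = -30)
x(K, v) = 0
(x(-91, 14) + (-24630 + 12793)*(11520 + 14352))/(I(143) + 11413) = (0 + (-24630 + 12793)*(11520 + 14352))/(-30 + 11413) = (0 - 11837*25872)/11383 = (0 - 306246864)*(1/11383) = -306246864*1/11383 = -306246864/11383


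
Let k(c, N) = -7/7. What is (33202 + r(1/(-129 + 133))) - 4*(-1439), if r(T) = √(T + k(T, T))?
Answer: 38958 + I*√3/2 ≈ 38958.0 + 0.86602*I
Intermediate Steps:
k(c, N) = -1 (k(c, N) = -7*⅐ = -1)
r(T) = √(-1 + T) (r(T) = √(T - 1) = √(-1 + T))
(33202 + r(1/(-129 + 133))) - 4*(-1439) = (33202 + √(-1 + 1/(-129 + 133))) - 4*(-1439) = (33202 + √(-1 + 1/4)) + 5756 = (33202 + √(-1 + ¼)) + 5756 = (33202 + √(-¾)) + 5756 = (33202 + I*√3/2) + 5756 = 38958 + I*√3/2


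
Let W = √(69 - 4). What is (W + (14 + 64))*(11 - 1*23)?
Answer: -936 - 12*√65 ≈ -1032.7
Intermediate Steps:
W = √65 ≈ 8.0623
(W + (14 + 64))*(11 - 1*23) = (√65 + (14 + 64))*(11 - 1*23) = (√65 + 78)*(11 - 23) = (78 + √65)*(-12) = -936 - 12*√65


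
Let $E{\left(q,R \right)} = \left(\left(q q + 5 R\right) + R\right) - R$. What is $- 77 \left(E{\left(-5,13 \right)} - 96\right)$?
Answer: $462$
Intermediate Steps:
$E{\left(q,R \right)} = q^{2} + 5 R$ ($E{\left(q,R \right)} = \left(\left(q^{2} + 5 R\right) + R\right) - R = \left(q^{2} + 6 R\right) - R = q^{2} + 5 R$)
$- 77 \left(E{\left(-5,13 \right)} - 96\right) = - 77 \left(\left(\left(-5\right)^{2} + 5 \cdot 13\right) - 96\right) = - 77 \left(\left(25 + 65\right) - 96\right) = - 77 \left(90 - 96\right) = \left(-77\right) \left(-6\right) = 462$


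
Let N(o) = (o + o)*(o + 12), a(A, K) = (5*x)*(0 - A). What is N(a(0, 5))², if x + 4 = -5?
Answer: 0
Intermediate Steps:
x = -9 (x = -4 - 5 = -9)
a(A, K) = 45*A (a(A, K) = (5*(-9))*(0 - A) = -(-45)*A = 45*A)
N(o) = 2*o*(12 + o) (N(o) = (2*o)*(12 + o) = 2*o*(12 + o))
N(a(0, 5))² = (2*(45*0)*(12 + 45*0))² = (2*0*(12 + 0))² = (2*0*12)² = 0² = 0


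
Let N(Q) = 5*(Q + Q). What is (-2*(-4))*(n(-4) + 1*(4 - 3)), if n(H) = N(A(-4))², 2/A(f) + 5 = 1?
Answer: 208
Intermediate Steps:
A(f) = -½ (A(f) = 2/(-5 + 1) = 2/(-4) = 2*(-¼) = -½)
N(Q) = 10*Q (N(Q) = 5*(2*Q) = 10*Q)
n(H) = 25 (n(H) = (10*(-½))² = (-5)² = 25)
(-2*(-4))*(n(-4) + 1*(4 - 3)) = (-2*(-4))*(25 + 1*(4 - 3)) = 8*(25 + 1*1) = 8*(25 + 1) = 8*26 = 208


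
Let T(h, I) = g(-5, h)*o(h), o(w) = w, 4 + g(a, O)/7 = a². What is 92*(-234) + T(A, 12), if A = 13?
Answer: -19617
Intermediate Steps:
g(a, O) = -28 + 7*a²
T(h, I) = 147*h (T(h, I) = (-28 + 7*(-5)²)*h = (-28 + 7*25)*h = (-28 + 175)*h = 147*h)
92*(-234) + T(A, 12) = 92*(-234) + 147*13 = -21528 + 1911 = -19617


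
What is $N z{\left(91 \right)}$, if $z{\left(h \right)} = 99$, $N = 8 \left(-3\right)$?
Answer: $-2376$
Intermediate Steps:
$N = -24$
$N z{\left(91 \right)} = \left(-24\right) 99 = -2376$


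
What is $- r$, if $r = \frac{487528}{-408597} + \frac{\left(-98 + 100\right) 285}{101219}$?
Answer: $\frac{49114196342}{41357779743} \approx 1.1875$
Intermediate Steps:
$r = - \frac{49114196342}{41357779743}$ ($r = 487528 \left(- \frac{1}{408597}\right) + 2 \cdot 285 \cdot \frac{1}{101219} = - \frac{487528}{408597} + 570 \cdot \frac{1}{101219} = - \frac{487528}{408597} + \frac{570}{101219} = - \frac{49114196342}{41357779743} \approx -1.1875$)
$- r = \left(-1\right) \left(- \frac{49114196342}{41357779743}\right) = \frac{49114196342}{41357779743}$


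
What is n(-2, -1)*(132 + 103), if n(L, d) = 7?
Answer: 1645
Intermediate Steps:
n(-2, -1)*(132 + 103) = 7*(132 + 103) = 7*235 = 1645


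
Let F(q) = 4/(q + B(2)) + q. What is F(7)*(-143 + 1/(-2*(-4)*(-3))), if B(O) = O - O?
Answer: -181949/168 ≈ -1083.0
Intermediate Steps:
B(O) = 0
F(q) = q + 4/q (F(q) = 4/(q + 0) + q = 4/q + q = q + 4/q)
F(7)*(-143 + 1/(-2*(-4)*(-3))) = (7 + 4/7)*(-143 + 1/(-2*(-4)*(-3))) = (7 + 4*(1/7))*(-143 + 1/(8*(-3))) = (7 + 4/7)*(-143 + 1/(-24)) = 53*(-143 - 1/24)/7 = (53/7)*(-3433/24) = -181949/168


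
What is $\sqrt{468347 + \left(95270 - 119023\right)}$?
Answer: $\sqrt{444594} \approx 666.78$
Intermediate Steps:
$\sqrt{468347 + \left(95270 - 119023\right)} = \sqrt{468347 - 23753} = \sqrt{444594}$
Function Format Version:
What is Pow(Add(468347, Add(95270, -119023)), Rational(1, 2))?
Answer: Pow(444594, Rational(1, 2)) ≈ 666.78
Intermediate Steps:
Pow(Add(468347, Add(95270, -119023)), Rational(1, 2)) = Pow(Add(468347, -23753), Rational(1, 2)) = Pow(444594, Rational(1, 2))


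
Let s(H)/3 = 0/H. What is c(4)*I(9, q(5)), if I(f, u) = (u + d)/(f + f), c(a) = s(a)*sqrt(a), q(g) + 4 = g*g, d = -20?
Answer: 0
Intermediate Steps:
s(H) = 0 (s(H) = 3*(0/H) = 3*0 = 0)
q(g) = -4 + g**2 (q(g) = -4 + g*g = -4 + g**2)
c(a) = 0 (c(a) = 0*sqrt(a) = 0)
I(f, u) = (-20 + u)/(2*f) (I(f, u) = (u - 20)/(f + f) = (-20 + u)/((2*f)) = (-20 + u)*(1/(2*f)) = (-20 + u)/(2*f))
c(4)*I(9, q(5)) = 0*((1/2)*(-20 + (-4 + 5**2))/9) = 0*((1/2)*(1/9)*(-20 + (-4 + 25))) = 0*((1/2)*(1/9)*(-20 + 21)) = 0*((1/2)*(1/9)*1) = 0*(1/18) = 0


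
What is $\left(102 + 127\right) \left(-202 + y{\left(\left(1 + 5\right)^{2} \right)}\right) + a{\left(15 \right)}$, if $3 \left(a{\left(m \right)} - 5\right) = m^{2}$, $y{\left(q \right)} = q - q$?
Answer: $-46178$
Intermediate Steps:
$y{\left(q \right)} = 0$
$a{\left(m \right)} = 5 + \frac{m^{2}}{3}$
$\left(102 + 127\right) \left(-202 + y{\left(\left(1 + 5\right)^{2} \right)}\right) + a{\left(15 \right)} = \left(102 + 127\right) \left(-202 + 0\right) + \left(5 + \frac{15^{2}}{3}\right) = 229 \left(-202\right) + \left(5 + \frac{1}{3} \cdot 225\right) = -46258 + \left(5 + 75\right) = -46258 + 80 = -46178$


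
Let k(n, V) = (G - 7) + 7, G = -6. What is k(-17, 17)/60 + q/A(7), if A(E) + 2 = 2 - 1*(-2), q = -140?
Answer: -701/10 ≈ -70.100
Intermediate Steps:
k(n, V) = -6 (k(n, V) = (-6 - 7) + 7 = -13 + 7 = -6)
A(E) = 2 (A(E) = -2 + (2 - 1*(-2)) = -2 + (2 + 2) = -2 + 4 = 2)
k(-17, 17)/60 + q/A(7) = -6/60 - 140/2 = -6*1/60 - 140*½ = -⅒ - 70 = -701/10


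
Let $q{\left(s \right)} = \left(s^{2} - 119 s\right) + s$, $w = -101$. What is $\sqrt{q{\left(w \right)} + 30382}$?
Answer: $\sqrt{52501} \approx 229.13$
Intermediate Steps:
$q{\left(s \right)} = s^{2} - 118 s$
$\sqrt{q{\left(w \right)} + 30382} = \sqrt{- 101 \left(-118 - 101\right) + 30382} = \sqrt{\left(-101\right) \left(-219\right) + 30382} = \sqrt{22119 + 30382} = \sqrt{52501}$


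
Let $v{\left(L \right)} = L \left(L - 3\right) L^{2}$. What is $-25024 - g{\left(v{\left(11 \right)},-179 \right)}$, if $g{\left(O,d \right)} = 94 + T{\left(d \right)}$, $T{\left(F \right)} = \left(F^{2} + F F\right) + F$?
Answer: $-89021$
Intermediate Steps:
$v{\left(L \right)} = L^{3} \left(-3 + L\right)$ ($v{\left(L \right)} = L \left(-3 + L\right) L^{2} = L^{3} \left(-3 + L\right)$)
$T{\left(F \right)} = F + 2 F^{2}$ ($T{\left(F \right)} = \left(F^{2} + F^{2}\right) + F = 2 F^{2} + F = F + 2 F^{2}$)
$g{\left(O,d \right)} = 94 + d \left(1 + 2 d\right)$
$-25024 - g{\left(v{\left(11 \right)},-179 \right)} = -25024 - \left(94 - 179 \left(1 + 2 \left(-179\right)\right)\right) = -25024 - \left(94 - 179 \left(1 - 358\right)\right) = -25024 - \left(94 - -63903\right) = -25024 - \left(94 + 63903\right) = -25024 - 63997 = -89021$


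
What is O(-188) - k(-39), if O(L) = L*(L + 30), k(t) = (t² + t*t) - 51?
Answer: 26713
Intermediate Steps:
k(t) = -51 + 2*t² (k(t) = (t² + t²) - 51 = 2*t² - 51 = -51 + 2*t²)
O(L) = L*(30 + L)
O(-188) - k(-39) = -188*(30 - 188) - (-51 + 2*(-39)²) = -188*(-158) - (-51 + 2*1521) = 29704 - (-51 + 3042) = 29704 - 1*2991 = 29704 - 2991 = 26713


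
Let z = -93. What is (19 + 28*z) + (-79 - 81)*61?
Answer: -12345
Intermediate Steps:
(19 + 28*z) + (-79 - 81)*61 = (19 + 28*(-93)) + (-79 - 81)*61 = (19 - 2604) - 160*61 = -2585 - 9760 = -12345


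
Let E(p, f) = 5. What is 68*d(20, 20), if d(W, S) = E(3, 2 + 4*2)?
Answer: 340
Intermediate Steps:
d(W, S) = 5
68*d(20, 20) = 68*5 = 340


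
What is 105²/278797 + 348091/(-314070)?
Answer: -93584104777/87561773790 ≈ -1.0688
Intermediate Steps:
105²/278797 + 348091/(-314070) = 11025*(1/278797) + 348091*(-1/314070) = 11025/278797 - 348091/314070 = -93584104777/87561773790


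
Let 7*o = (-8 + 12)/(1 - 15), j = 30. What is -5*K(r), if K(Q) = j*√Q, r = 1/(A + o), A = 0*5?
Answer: -525*I*√2 ≈ -742.46*I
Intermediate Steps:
o = -2/49 (o = ((-8 + 12)/(1 - 15))/7 = (4/(-14))/7 = (4*(-1/14))/7 = (⅐)*(-2/7) = -2/49 ≈ -0.040816)
A = 0
r = -49/2 (r = 1/(0 - 2/49) = 1/(-2/49) = -49/2 ≈ -24.500)
K(Q) = 30*√Q
-5*K(r) = -150*√(-49/2) = -150*7*I*√2/2 = -525*I*√2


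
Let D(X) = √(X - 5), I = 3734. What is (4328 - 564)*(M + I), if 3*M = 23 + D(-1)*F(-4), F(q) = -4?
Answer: 42250900/3 - 15056*I*√6/3 ≈ 1.4084e+7 - 12293.0*I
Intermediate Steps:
D(X) = √(-5 + X)
M = 23/3 - 4*I*√6/3 (M = (23 + √(-5 - 1)*(-4))/3 = (23 + √(-6)*(-4))/3 = (23 + (I*√6)*(-4))/3 = (23 - 4*I*√6)/3 = 23/3 - 4*I*√6/3 ≈ 7.6667 - 3.266*I)
(4328 - 564)*(M + I) = (4328 - 564)*((23/3 - 4*I*√6/3) + 3734) = 3764*(11225/3 - 4*I*√6/3) = 42250900/3 - 15056*I*√6/3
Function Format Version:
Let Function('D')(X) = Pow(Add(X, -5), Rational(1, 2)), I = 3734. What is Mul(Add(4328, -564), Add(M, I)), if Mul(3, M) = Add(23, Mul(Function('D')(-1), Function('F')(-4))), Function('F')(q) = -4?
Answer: Add(Rational(42250900, 3), Mul(Rational(-15056, 3), I, Pow(6, Rational(1, 2)))) ≈ Add(1.4084e+7, Mul(-12293., I))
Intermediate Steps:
Function('D')(X) = Pow(Add(-5, X), Rational(1, 2))
M = Add(Rational(23, 3), Mul(Rational(-4, 3), I, Pow(6, Rational(1, 2)))) (M = Mul(Rational(1, 3), Add(23, Mul(Pow(Add(-5, -1), Rational(1, 2)), -4))) = Mul(Rational(1, 3), Add(23, Mul(Pow(-6, Rational(1, 2)), -4))) = Mul(Rational(1, 3), Add(23, Mul(Mul(I, Pow(6, Rational(1, 2))), -4))) = Mul(Rational(1, 3), Add(23, Mul(-4, I, Pow(6, Rational(1, 2))))) = Add(Rational(23, 3), Mul(Rational(-4, 3), I, Pow(6, Rational(1, 2)))) ≈ Add(7.6667, Mul(-3.2660, I)))
Mul(Add(4328, -564), Add(M, I)) = Mul(Add(4328, -564), Add(Add(Rational(23, 3), Mul(Rational(-4, 3), I, Pow(6, Rational(1, 2)))), 3734)) = Mul(3764, Add(Rational(11225, 3), Mul(Rational(-4, 3), I, Pow(6, Rational(1, 2))))) = Add(Rational(42250900, 3), Mul(Rational(-15056, 3), I, Pow(6, Rational(1, 2))))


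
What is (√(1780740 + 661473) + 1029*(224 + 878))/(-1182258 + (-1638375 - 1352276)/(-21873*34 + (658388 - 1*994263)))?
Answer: -1224172296606/1276311909055 - 3238671*√271357/1276311909055 ≈ -0.96047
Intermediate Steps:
(√(1780740 + 661473) + 1029*(224 + 878))/(-1182258 + (-1638375 - 1352276)/(-21873*34 + (658388 - 1*994263))) = (√2442213 + 1029*1102)/(-1182258 - 2990651/(-743682 + (658388 - 994263))) = (3*√271357 + 1133958)/(-1182258 - 2990651/(-743682 - 335875)) = (1133958 + 3*√271357)/(-1182258 - 2990651/(-1079557)) = (1133958 + 3*√271357)/(-1182258 - 2990651*(-1/1079557)) = (1133958 + 3*√271357)/(-1182258 + 2990651/1079557) = (1133958 + 3*√271357)/(-1276311909055/1079557) = (1133958 + 3*√271357)*(-1079557/1276311909055) = -1224172296606/1276311909055 - 3238671*√271357/1276311909055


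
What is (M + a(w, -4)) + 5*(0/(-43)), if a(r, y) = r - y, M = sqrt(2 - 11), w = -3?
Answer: 1 + 3*I ≈ 1.0 + 3.0*I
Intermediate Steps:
M = 3*I (M = sqrt(-9) = 3*I ≈ 3.0*I)
(M + a(w, -4)) + 5*(0/(-43)) = (3*I + (-3 - 1*(-4))) + 5*(0/(-43)) = (3*I + (-3 + 4)) + 5*(0*(-1/43)) = (3*I + 1) + 5*0 = (1 + 3*I) + 0 = 1 + 3*I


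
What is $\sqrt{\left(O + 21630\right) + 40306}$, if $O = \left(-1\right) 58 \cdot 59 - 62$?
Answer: $2 \sqrt{14613} \approx 241.77$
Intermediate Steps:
$O = -3484$ ($O = \left(-58\right) 59 - 62 = -3422 - 62 = -3484$)
$\sqrt{\left(O + 21630\right) + 40306} = \sqrt{\left(-3484 + 21630\right) + 40306} = \sqrt{18146 + 40306} = \sqrt{58452} = 2 \sqrt{14613}$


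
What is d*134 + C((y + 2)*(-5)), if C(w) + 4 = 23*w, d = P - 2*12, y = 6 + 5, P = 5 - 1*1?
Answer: -4179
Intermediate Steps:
P = 4 (P = 5 - 1 = 4)
y = 11
d = -20 (d = 4 - 2*12 = 4 - 24 = -20)
C(w) = -4 + 23*w
d*134 + C((y + 2)*(-5)) = -20*134 + (-4 + 23*((11 + 2)*(-5))) = -2680 + (-4 + 23*(13*(-5))) = -2680 + (-4 + 23*(-65)) = -2680 + (-4 - 1495) = -2680 - 1499 = -4179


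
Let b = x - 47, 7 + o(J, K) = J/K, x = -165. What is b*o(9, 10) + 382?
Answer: 8376/5 ≈ 1675.2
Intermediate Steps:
o(J, K) = -7 + J/K
b = -212 (b = -165 - 47 = -212)
b*o(9, 10) + 382 = -212*(-7 + 9/10) + 382 = -212*(-61/10) + 382 = 6466/5 + 382 = 8376/5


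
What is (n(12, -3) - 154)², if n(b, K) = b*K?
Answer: 36100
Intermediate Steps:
n(b, K) = K*b
(n(12, -3) - 154)² = (-3*12 - 154)² = (-36 - 154)² = (-190)² = 36100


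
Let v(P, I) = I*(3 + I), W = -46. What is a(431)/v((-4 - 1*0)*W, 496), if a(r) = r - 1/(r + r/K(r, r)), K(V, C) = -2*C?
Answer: 371089/213100944 ≈ 0.0017414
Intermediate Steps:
a(r) = r - 1/(-½ + r) (a(r) = r - 1/(r + r/((-2*r))) = r - 1/(r + r*(-1/(2*r))) = r - 1/(r - ½) = r - 1/(-½ + r))
a(431)/v((-4 - 1*0)*W, 496) = ((-2 - 1*431 + 2*431²)/(-1 + 2*431))/((496*(3 + 496))) = ((-2 - 431 + 2*185761)/(-1 + 862))/((496*499)) = ((-2 - 431 + 371522)/861)/247504 = ((1/861)*371089)*(1/247504) = (371089/861)*(1/247504) = 371089/213100944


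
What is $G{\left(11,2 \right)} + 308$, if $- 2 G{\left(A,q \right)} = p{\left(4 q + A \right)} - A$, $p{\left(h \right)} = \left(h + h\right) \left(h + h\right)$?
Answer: $- \frac{817}{2} \approx -408.5$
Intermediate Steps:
$p{\left(h \right)} = 4 h^{2}$ ($p{\left(h \right)} = 2 h 2 h = 4 h^{2}$)
$G{\left(A,q \right)} = \frac{A}{2} - 2 \left(A + 4 q\right)^{2}$ ($G{\left(A,q \right)} = - \frac{4 \left(4 q + A\right)^{2} - A}{2} = - \frac{4 \left(A + 4 q\right)^{2} - A}{2} = - \frac{- A + 4 \left(A + 4 q\right)^{2}}{2} = \frac{A}{2} - 2 \left(A + 4 q\right)^{2}$)
$G{\left(11,2 \right)} + 308 = \left(\frac{1}{2} \cdot 11 - 2 \left(11 + 4 \cdot 2\right)^{2}\right) + 308 = \left(\frac{11}{2} - 2 \left(11 + 8\right)^{2}\right) + 308 = \left(\frac{11}{2} - 2 \cdot 19^{2}\right) + 308 = \left(\frac{11}{2} - 722\right) + 308 = - \frac{1433}{2} + 308 = - \frac{817}{2}$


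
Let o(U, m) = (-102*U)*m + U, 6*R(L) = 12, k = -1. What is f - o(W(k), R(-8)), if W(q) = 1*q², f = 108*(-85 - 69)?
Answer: -16429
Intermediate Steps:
R(L) = 2 (R(L) = (⅙)*12 = 2)
f = -16632 (f = 108*(-154) = -16632)
W(q) = q²
o(U, m) = U - 102*U*m (o(U, m) = -102*U*m + U = U - 102*U*m)
f - o(W(k), R(-8)) = -16632 - (-1)²*(1 - 102*2) = -16632 - (1 - 204) = -16632 - (-203) = -16632 - 1*(-203) = -16632 + 203 = -16429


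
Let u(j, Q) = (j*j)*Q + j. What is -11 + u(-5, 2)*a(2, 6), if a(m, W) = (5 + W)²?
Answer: 5434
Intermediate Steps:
u(j, Q) = j + Q*j² (u(j, Q) = j²*Q + j = Q*j² + j = j + Q*j²)
-11 + u(-5, 2)*a(2, 6) = -11 + (-5*(1 + 2*(-5)))*(5 + 6)² = -11 - 5*(1 - 10)*11² = -11 - 5*(-9)*121 = -11 + 45*121 = -11 + 5445 = 5434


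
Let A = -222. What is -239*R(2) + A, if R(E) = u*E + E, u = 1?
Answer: -1178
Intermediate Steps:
R(E) = 2*E (R(E) = 1*E + E = E + E = 2*E)
-239*R(2) + A = -478*2 - 222 = -239*4 - 222 = -956 - 222 = -1178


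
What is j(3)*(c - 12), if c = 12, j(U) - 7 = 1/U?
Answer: 0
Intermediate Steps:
j(U) = 7 + 1/U
j(3)*(c - 12) = (7 + 1/3)*(12 - 12) = (7 + ⅓)*0 = (22/3)*0 = 0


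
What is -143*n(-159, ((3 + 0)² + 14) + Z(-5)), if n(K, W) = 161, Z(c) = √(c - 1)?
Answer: -23023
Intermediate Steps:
Z(c) = √(-1 + c)
-143*n(-159, ((3 + 0)² + 14) + Z(-5)) = -143*161 = -23023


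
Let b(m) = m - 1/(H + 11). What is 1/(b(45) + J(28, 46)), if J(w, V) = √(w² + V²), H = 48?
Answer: -78293/1525592 + 17405*√29/1525592 ≈ 0.010118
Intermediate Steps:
J(w, V) = √(V² + w²)
b(m) = -1/59 + m (b(m) = m - 1/(48 + 11) = m - 1/59 = -1/59 + m)
1/(b(45) + J(28, 46)) = 1/((-1/59 + 45) + √(46² + 28²)) = 1/(2654/59 + √(2116 + 784)) = 1/(2654/59 + √2900) = 1/(2654/59 + 10*√29)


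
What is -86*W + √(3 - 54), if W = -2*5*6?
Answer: 5160 + I*√51 ≈ 5160.0 + 7.1414*I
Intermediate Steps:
W = -60 (W = -10*6 = -60)
-86*W + √(3 - 54) = -86*(-60) + √(3 - 54) = 5160 + √(-51) = 5160 + I*√51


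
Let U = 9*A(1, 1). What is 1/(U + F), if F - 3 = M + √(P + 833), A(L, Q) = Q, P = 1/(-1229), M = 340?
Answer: 108152/37813565 - √314549031/75627130 ≈ 0.0026256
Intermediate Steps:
P = -1/1229 ≈ -0.00081367
F = 343 + 2*√314549031/1229 (F = 3 + (340 + √(-1/1229 + 833)) = 3 + (340 + √(1023756/1229)) = 3 + (340 + 2*√314549031/1229) = 343 + 2*√314549031/1229 ≈ 371.86)
U = 9 (U = 9*1 = 9)
1/(U + F) = 1/(9 + (343 + 2*√314549031/1229)) = 1/(352 + 2*√314549031/1229)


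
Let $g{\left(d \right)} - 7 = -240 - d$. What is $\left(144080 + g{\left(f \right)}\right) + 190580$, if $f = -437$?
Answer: $334864$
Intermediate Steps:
$g{\left(d \right)} = -233 - d$ ($g{\left(d \right)} = 7 - \left(240 + d\right) = -233 - d$)
$\left(144080 + g{\left(f \right)}\right) + 190580 = \left(144080 - -204\right) + 190580 = \left(144080 + \left(-233 + 437\right)\right) + 190580 = \left(144080 + 204\right) + 190580 = 144284 + 190580 = 334864$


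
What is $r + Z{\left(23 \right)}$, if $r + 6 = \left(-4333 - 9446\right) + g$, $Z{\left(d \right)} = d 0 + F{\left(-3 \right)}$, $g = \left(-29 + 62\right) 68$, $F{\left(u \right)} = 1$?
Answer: $-11540$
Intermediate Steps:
$g = 2244$ ($g = 33 \cdot 68 = 2244$)
$Z{\left(d \right)} = 1$ ($Z{\left(d \right)} = d 0 + 1 = 0 + 1 = 1$)
$r = -11541$ ($r = -6 + \left(\left(-4333 - 9446\right) + 2244\right) = -6 + \left(-13779 + 2244\right) = -6 - 11535 = -11541$)
$r + Z{\left(23 \right)} = -11541 + 1 = -11540$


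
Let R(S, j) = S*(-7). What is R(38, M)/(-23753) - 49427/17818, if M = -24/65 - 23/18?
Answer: -1169299943/423230954 ≈ -2.7628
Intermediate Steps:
M = -1927/1170 (M = -24*1/65 - 23*1/18 = -24/65 - 23/18 = -1927/1170 ≈ -1.6470)
R(S, j) = -7*S
R(38, M)/(-23753) - 49427/17818 = -7*38/(-23753) - 49427/17818 = -266*(-1/23753) - 49427*1/17818 = 266/23753 - 49427/17818 = -1169299943/423230954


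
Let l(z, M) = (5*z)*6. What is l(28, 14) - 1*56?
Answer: 784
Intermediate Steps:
l(z, M) = 30*z
l(28, 14) - 1*56 = 30*28 - 1*56 = 840 - 56 = 784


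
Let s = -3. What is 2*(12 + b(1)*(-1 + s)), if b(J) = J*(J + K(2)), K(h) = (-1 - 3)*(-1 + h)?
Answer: 48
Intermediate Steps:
K(h) = 4 - 4*h (K(h) = -4*(-1 + h) = 4 - 4*h)
b(J) = J*(-4 + J) (b(J) = J*(J + (4 - 4*2)) = J*(J + (4 - 8)) = J*(J - 4) = J*(-4 + J))
2*(12 + b(1)*(-1 + s)) = 2*(12 + (1*(-4 + 1))*(-1 - 3)) = 2*(12 + (1*(-3))*(-4)) = 2*(12 - 3*(-4)) = 2*(12 + 12) = 2*24 = 48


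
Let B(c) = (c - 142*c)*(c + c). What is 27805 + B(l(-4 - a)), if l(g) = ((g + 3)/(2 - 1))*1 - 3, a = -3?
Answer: 27523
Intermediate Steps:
l(g) = g (l(g) = ((3 + g)/1)*1 - 3 = ((3 + g)*1)*1 - 3 = (3 + g)*1 - 3 = (3 + g) - 3 = g)
B(c) = -282*c² (B(c) = (-141*c)*(2*c) = -282*c²)
27805 + B(l(-4 - a)) = 27805 - 282*(-4 - 1*(-3))² = 27805 - 282*(-4 + 3)² = 27805 - 282*(-1)² = 27805 - 282*1 = 27805 - 282 = 27523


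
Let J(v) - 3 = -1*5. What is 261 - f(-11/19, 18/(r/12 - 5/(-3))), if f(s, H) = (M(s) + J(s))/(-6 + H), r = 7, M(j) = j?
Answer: 9967/38 ≈ 262.29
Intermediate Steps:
J(v) = -2 (J(v) = 3 - 1*5 = 3 - 5 = -2)
f(s, H) = (-2 + s)/(-6 + H) (f(s, H) = (s - 2)/(-6 + H) = (-2 + s)/(-6 + H))
261 - f(-11/19, 18/(r/12 - 5/(-3))) = 261 - (-2 - 11/19)/(-6 + 18/(7/12 - 5/(-3))) = 261 - (-2 - 11*1/19)/(-6 + 18/(7*(1/12) - 5*(-⅓))) = 261 - (-2 - 11/19)/(-6 + 18/(7/12 + 5/3)) = 261 - (-49)/((-6 + 18/(9/4))*19) = 261 - (-49)/((-6 + 18*(4/9))*19) = 261 - (-49)/((-6 + 8)*19) = 261 - (-49)/(2*19) = 261 - 1*(-49/38) = 261 + 49/38 = 9967/38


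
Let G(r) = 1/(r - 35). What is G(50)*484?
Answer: 484/15 ≈ 32.267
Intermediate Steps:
G(r) = 1/(-35 + r)
G(50)*484 = 484/(-35 + 50) = 484/15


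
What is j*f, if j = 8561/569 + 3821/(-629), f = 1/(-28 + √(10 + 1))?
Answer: -89900160/276657473 - 3210720*√11/276657473 ≈ -0.36344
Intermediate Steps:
f = 1/(-28 + √11) ≈ -0.040513
j = 3210720/357901 (j = 8561*(1/569) + 3821*(-1/629) = 8561/569 - 3821/629 = 3210720/357901 ≈ 8.9710)
j*f = 3210720*(-28/773 - √11/773)/357901 = -89900160/276657473 - 3210720*√11/276657473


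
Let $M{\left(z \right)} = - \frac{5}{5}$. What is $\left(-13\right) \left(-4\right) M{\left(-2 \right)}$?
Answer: $-52$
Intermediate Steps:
$M{\left(z \right)} = -1$ ($M{\left(z \right)} = \left(-5\right) \frac{1}{5} = -1$)
$\left(-13\right) \left(-4\right) M{\left(-2 \right)} = \left(-13\right) \left(-4\right) \left(-1\right) = 52 \left(-1\right) = -52$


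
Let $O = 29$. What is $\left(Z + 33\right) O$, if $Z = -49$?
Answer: $-464$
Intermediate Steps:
$\left(Z + 33\right) O = \left(-49 + 33\right) 29 = \left(-16\right) 29 = -464$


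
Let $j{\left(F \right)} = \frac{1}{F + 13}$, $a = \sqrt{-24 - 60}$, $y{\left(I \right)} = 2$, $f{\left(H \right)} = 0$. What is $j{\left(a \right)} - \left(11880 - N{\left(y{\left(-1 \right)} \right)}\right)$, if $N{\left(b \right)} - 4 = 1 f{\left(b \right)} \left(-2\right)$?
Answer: $\frac{- 23752 \sqrt{21} + 154387 i}{- 13 i + 2 \sqrt{21}} \approx -11876.0 - 0.036228 i$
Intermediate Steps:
$a = 2 i \sqrt{21}$ ($a = \sqrt{-84} = 2 i \sqrt{21} \approx 9.1651 i$)
$j{\left(F \right)} = \frac{1}{13 + F}$
$N{\left(b \right)} = 4$ ($N{\left(b \right)} = 4 + 1 \cdot 0 \left(-2\right) = 4 + 0 \left(-2\right) = 4 + 0 = 4$)
$j{\left(a \right)} - \left(11880 - N{\left(y{\left(-1 \right)} \right)}\right) = \frac{1}{13 + 2 i \sqrt{21}} - \left(11880 - 4\right) = \frac{1}{13 + 2 i \sqrt{21}} - 11876 = -11876 + \frac{1}{13 + 2 i \sqrt{21}}$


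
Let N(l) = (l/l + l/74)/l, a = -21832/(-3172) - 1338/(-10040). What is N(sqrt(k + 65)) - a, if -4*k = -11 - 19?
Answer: -1031407619/147291820 + sqrt(290)/145 ≈ -6.8850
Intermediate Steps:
a = 27929677/3980860 (a = -21832*(-1/3172) - 1338*(-1/10040) = 5458/793 + 669/5020 = 27929677/3980860 ≈ 7.0160)
k = 15/2 (k = -(-11 - 19)/4 = -1/4*(-30) = 15/2 ≈ 7.5000)
N(l) = (1 + l/74)/l (N(l) = (1 + l*(1/74))/l = (1 + l/74)/l)
N(sqrt(k + 65)) - a = (74 + sqrt(15/2 + 65))/(74*(sqrt(15/2 + 65))) - 1*27929677/3980860 = (74 + sqrt(145/2))/(74*(sqrt(145/2))) - 27929677/3980860 = (74 + sqrt(290)/2)/(74*((sqrt(290)/2))) - 27929677/3980860 = (sqrt(290)/145)*(74 + sqrt(290)/2)/74 - 27929677/3980860 = sqrt(290)*(74 + sqrt(290)/2)/10730 - 27929677/3980860 = -27929677/3980860 + sqrt(290)*(74 + sqrt(290)/2)/10730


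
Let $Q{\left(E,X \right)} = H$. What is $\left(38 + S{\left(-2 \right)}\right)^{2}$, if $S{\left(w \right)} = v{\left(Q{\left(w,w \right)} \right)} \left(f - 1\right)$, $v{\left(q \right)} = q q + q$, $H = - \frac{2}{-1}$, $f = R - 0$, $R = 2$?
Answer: $1936$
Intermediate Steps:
$f = 2$ ($f = 2 - 0 = 2 + 0 = 2$)
$H = 2$ ($H = \left(-2\right) \left(-1\right) = 2$)
$Q{\left(E,X \right)} = 2$
$v{\left(q \right)} = q + q^{2}$ ($v{\left(q \right)} = q^{2} + q = q + q^{2}$)
$S{\left(w \right)} = 6$ ($S{\left(w \right)} = 2 \left(1 + 2\right) \left(2 - 1\right) = 2 \cdot 3 \cdot 1 = 6 \cdot 1 = 6$)
$\left(38 + S{\left(-2 \right)}\right)^{2} = \left(38 + 6\right)^{2} = 44^{2} = 1936$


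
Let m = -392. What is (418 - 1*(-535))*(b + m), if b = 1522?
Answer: 1076890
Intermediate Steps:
(418 - 1*(-535))*(b + m) = (418 - 1*(-535))*(1522 - 392) = (418 + 535)*1130 = 953*1130 = 1076890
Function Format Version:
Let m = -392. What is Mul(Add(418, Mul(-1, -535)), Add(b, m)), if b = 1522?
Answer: 1076890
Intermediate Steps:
Mul(Add(418, Mul(-1, -535)), Add(b, m)) = Mul(Add(418, Mul(-1, -535)), Add(1522, -392)) = Mul(Add(418, 535), 1130) = Mul(953, 1130) = 1076890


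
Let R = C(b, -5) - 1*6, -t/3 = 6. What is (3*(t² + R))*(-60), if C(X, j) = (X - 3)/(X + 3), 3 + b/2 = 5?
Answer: -400860/7 ≈ -57266.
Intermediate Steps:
b = 4 (b = -6 + 2*5 = -6 + 10 = 4)
t = -18 (t = -3*6 = -18)
C(X, j) = (-3 + X)/(3 + X)
R = -41/7 (R = (-3 + 4)/(3 + 4) - 1*6 = 1/7 - 6 = (⅐)*1 - 6 = ⅐ - 6 = -41/7 ≈ -5.8571)
(3*(t² + R))*(-60) = (3*((-18)² - 41/7))*(-60) = (3*(324 - 41/7))*(-60) = (3*(2227/7))*(-60) = (6681/7)*(-60) = -400860/7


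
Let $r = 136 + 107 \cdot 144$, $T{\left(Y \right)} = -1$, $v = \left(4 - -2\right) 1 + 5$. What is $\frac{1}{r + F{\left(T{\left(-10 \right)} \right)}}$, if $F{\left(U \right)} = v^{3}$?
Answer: $\frac{1}{16875} \approx 5.9259 \cdot 10^{-5}$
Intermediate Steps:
$v = 11$ ($v = \left(4 + 2\right) 1 + 5 = 6 \cdot 1 + 5 = 6 + 5 = 11$)
$F{\left(U \right)} = 1331$ ($F{\left(U \right)} = 11^{3} = 1331$)
$r = 15544$ ($r = 136 + 15408 = 15544$)
$\frac{1}{r + F{\left(T{\left(-10 \right)} \right)}} = \frac{1}{15544 + 1331} = \frac{1}{16875}$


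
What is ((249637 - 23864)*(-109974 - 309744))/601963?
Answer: -94760992014/601963 ≈ -1.5742e+5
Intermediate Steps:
((249637 - 23864)*(-109974 - 309744))/601963 = (225773*(-419718))*(1/601963) = -94760992014*1/601963 = -94760992014/601963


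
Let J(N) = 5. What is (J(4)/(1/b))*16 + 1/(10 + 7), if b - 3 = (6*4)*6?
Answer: 199921/17 ≈ 11760.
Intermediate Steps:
b = 147 (b = 3 + (6*4)*6 = 3 + 24*6 = 3 + 144 = 147)
(J(4)/(1/b))*16 + 1/(10 + 7) = (5/(1/147))*16 + 1/(10 + 7) = (5/(1/147))*16 + 1/17 = (5*147)*16 + 1/17 = 735*16 + 1/17 = 11760 + 1/17 = 199921/17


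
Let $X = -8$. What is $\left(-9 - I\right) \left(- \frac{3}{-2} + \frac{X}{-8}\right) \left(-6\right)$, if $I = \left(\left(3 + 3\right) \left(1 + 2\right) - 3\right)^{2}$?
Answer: $3510$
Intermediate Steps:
$I = 225$ ($I = \left(6 \cdot 3 - 3\right)^{2} = \left(18 - 3\right)^{2} = 15^{2} = 225$)
$\left(-9 - I\right) \left(- \frac{3}{-2} + \frac{X}{-8}\right) \left(-6\right) = \left(-9 - 225\right) \left(- \frac{3}{-2} - \frac{8}{-8}\right) \left(-6\right) = \left(-9 - 225\right) \left(\left(-3\right) \left(- \frac{1}{2}\right) - -1\right) \left(-6\right) = - 234 \left(\frac{3}{2} + 1\right) \left(-6\right) = \left(-234\right) \frac{5}{2} \left(-6\right) = \left(-585\right) \left(-6\right) = 3510$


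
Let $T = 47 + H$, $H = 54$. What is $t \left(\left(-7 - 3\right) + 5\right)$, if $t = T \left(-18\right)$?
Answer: $9090$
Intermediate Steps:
$T = 101$ ($T = 47 + 54 = 101$)
$t = -1818$ ($t = 101 \left(-18\right) = -1818$)
$t \left(\left(-7 - 3\right) + 5\right) = - 1818 \left(\left(-7 - 3\right) + 5\right) = - 1818 \left(-10 + 5\right) = \left(-1818\right) \left(-5\right) = 9090$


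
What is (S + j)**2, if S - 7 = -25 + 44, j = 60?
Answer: 7396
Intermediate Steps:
S = 26 (S = 7 + (-25 + 44) = 7 + 19 = 26)
(S + j)**2 = (26 + 60)**2 = 86**2 = 7396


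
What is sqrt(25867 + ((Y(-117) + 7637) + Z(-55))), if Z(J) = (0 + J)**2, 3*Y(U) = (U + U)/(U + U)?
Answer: 2*sqrt(82191)/3 ≈ 191.13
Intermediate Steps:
Y(U) = 1/3 (Y(U) = ((U + U)/(U + U))/3 = ((2*U)/((2*U)))/3 = ((2*U)*(1/(2*U)))/3 = (1/3)*1 = 1/3)
Z(J) = J**2
sqrt(25867 + ((Y(-117) + 7637) + Z(-55))) = sqrt(25867 + ((1/3 + 7637) + (-55)**2)) = sqrt(25867 + (22912/3 + 3025)) = sqrt(25867 + 31987/3) = sqrt(109588/3) = 2*sqrt(82191)/3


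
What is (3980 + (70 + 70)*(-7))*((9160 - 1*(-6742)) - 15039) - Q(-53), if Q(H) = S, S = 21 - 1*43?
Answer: 2589022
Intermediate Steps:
S = -22 (S = 21 - 43 = -22)
Q(H) = -22
(3980 + (70 + 70)*(-7))*((9160 - 1*(-6742)) - 15039) - Q(-53) = (3980 + (70 + 70)*(-7))*((9160 - 1*(-6742)) - 15039) - 1*(-22) = (3980 + 140*(-7))*((9160 + 6742) - 15039) + 22 = (3980 - 980)*(15902 - 15039) + 22 = 3000*863 + 22 = 2589000 + 22 = 2589022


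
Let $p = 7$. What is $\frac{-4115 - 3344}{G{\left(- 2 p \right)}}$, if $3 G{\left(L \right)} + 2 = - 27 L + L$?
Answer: $- \frac{22377}{362} \approx -61.815$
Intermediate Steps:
$G{\left(L \right)} = - \frac{2}{3} - \frac{26 L}{3}$ ($G{\left(L \right)} = - \frac{2}{3} + \frac{- 27 L + L}{3} = - \frac{2}{3} + \frac{\left(-26\right) L}{3} = - \frac{2}{3} - \frac{26 L}{3}$)
$\frac{-4115 - 3344}{G{\left(- 2 p \right)}} = \frac{-4115 - 3344}{- \frac{2}{3} - \frac{26 \left(\left(-2\right) 7\right)}{3}} = \frac{-4115 - 3344}{- \frac{2}{3} - - \frac{364}{3}} = - \frac{7459}{- \frac{2}{3} + \frac{364}{3}} = - \frac{7459}{\frac{362}{3}} = \left(-7459\right) \frac{3}{362} = - \frac{22377}{362}$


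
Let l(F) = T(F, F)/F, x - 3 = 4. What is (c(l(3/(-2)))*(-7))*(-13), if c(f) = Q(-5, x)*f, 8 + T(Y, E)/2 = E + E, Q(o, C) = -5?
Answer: -20020/3 ≈ -6673.3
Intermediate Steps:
x = 7 (x = 3 + 4 = 7)
T(Y, E) = -16 + 4*E (T(Y, E) = -16 + 2*(E + E) = -16 + 2*(2*E) = -16 + 4*E)
l(F) = (-16 + 4*F)/F
c(f) = -5*f
(c(l(3/(-2)))*(-7))*(-13) = (-5*(4 - 16/(3/(-2)))*(-7))*(-13) = (-5*(4 - 16/(3*(-½)))*(-7))*(-13) = (-5*(4 - 16/(-3/2))*(-7))*(-13) = (-5*(4 - 16*(-⅔))*(-7))*(-13) = (-5*(4 + 32/3)*(-7))*(-13) = (-5*44/3*(-7))*(-13) = -220/3*(-7)*(-13) = (1540/3)*(-13) = -20020/3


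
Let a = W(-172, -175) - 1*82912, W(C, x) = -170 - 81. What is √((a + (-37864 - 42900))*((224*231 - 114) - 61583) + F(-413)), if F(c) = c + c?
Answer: 11*√13484005 ≈ 40393.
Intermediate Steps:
W(C, x) = -251
F(c) = 2*c
a = -83163 (a = -251 - 1*82912 = -251 - 82912 = -83163)
√((a + (-37864 - 42900))*((224*231 - 114) - 61583) + F(-413)) = √((-83163 + (-37864 - 42900))*((224*231 - 114) - 61583) + 2*(-413)) = √((-83163 - 80764)*((51744 - 114) - 61583) - 826) = √(-163927*(51630 - 61583) - 826) = √(-163927*(-9953) - 826) = √(1631565431 - 826) = √1631564605 = 11*√13484005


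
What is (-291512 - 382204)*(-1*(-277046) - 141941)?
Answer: -91022400180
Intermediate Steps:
(-291512 - 382204)*(-1*(-277046) - 141941) = -673716*(277046 - 141941) = -673716*135105 = -91022400180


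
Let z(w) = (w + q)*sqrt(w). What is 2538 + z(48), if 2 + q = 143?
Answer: 2538 + 756*sqrt(3) ≈ 3847.4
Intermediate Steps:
q = 141 (q = -2 + 143 = 141)
z(w) = sqrt(w)*(141 + w) (z(w) = (w + 141)*sqrt(w) = (141 + w)*sqrt(w) = sqrt(w)*(141 + w))
2538 + z(48) = 2538 + sqrt(48)*(141 + 48) = 2538 + (4*sqrt(3))*189 = 2538 + 756*sqrt(3)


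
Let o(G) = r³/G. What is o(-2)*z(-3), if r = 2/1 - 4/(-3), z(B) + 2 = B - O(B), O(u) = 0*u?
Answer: 2500/27 ≈ 92.593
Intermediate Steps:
O(u) = 0
z(B) = -2 + B (z(B) = -2 + (B - 1*0) = -2 + (B + 0) = -2 + B)
r = 10/3 (r = 2*1 - 4*(-⅓) = 2 + 4/3 = 10/3 ≈ 3.3333)
o(G) = 1000/(27*G) (o(G) = (10/3)³/G = 1000/(27*G))
o(-2)*z(-3) = ((1000/27)/(-2))*(-2 - 3) = ((1000/27)*(-½))*(-5) = -500/27*(-5) = 2500/27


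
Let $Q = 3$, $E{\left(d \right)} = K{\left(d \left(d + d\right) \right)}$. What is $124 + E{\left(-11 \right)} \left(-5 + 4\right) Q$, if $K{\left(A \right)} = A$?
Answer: $-602$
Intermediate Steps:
$E{\left(d \right)} = 2 d^{2}$ ($E{\left(d \right)} = d \left(d + d\right) = d 2 d = 2 d^{2}$)
$124 + E{\left(-11 \right)} \left(-5 + 4\right) Q = 124 + 2 \left(-11\right)^{2} \left(-5 + 4\right) 3 = 124 + 2 \cdot 121 \left(\left(-1\right) 3\right) = 124 + 242 \left(-3\right) = 124 - 726 = -602$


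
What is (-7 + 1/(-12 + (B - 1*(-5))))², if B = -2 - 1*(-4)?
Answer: 1296/25 ≈ 51.840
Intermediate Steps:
B = 2 (B = -2 + 4 = 2)
(-7 + 1/(-12 + (B - 1*(-5))))² = (-7 + 1/(-12 + (2 - 1*(-5))))² = (-7 + 1/(-12 + (2 + 5)))² = (-7 + 1/(-12 + 7))² = (-7 + 1/(-5))² = (-7 - ⅕)² = (-36/5)² = 1296/25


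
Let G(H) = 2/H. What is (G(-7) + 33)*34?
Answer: 7786/7 ≈ 1112.3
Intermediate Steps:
(G(-7) + 33)*34 = (2/(-7) + 33)*34 = (2*(-⅐) + 33)*34 = (-2/7 + 33)*34 = (229/7)*34 = 7786/7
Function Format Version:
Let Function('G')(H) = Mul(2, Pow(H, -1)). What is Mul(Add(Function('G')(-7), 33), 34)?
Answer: Rational(7786, 7) ≈ 1112.3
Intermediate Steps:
Mul(Add(Function('G')(-7), 33), 34) = Mul(Add(Mul(2, Pow(-7, -1)), 33), 34) = Mul(Add(Mul(2, Rational(-1, 7)), 33), 34) = Mul(Add(Rational(-2, 7), 33), 34) = Mul(Rational(229, 7), 34) = Rational(7786, 7)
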